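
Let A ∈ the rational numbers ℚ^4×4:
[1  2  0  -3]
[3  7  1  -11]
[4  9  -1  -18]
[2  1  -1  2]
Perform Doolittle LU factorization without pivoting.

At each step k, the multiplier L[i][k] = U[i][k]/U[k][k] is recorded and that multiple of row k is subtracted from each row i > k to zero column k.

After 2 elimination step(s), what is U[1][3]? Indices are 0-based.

U[1][3] = -2

[col 0] pivot 1
  R1 -= 3*R0 → (0, 1, 1, -2)  (L[1][0] := 3)
  R2 -= 4*R0 → (0, 1, -1, -6)  (L[2][0] := 4)
  R3 -= 2*R0 → (0, -3, -1, 8)  (L[3][0] := 2)
[col 1] pivot 1
  R2 -= 1*R1 → (0, 0, -2, -4)  (L[2][1] := 1)
  R3 -= -3*R1 → (0, 0, 2, 2)  (L[3][1] := -3)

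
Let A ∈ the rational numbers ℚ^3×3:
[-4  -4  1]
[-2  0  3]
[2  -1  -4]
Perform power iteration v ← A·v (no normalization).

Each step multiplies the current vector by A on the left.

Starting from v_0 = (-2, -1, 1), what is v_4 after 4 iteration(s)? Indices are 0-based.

v_0 = (-2, -1, 1).
v_1 = A·v_0 = (13, 7, -7).
v_2 = A·v_1 = (-87, -47, 47).
v_3 = A·v_2 = (583, 315, -315).
v_4 = A·v_3 = (-3907, -2111, 2111).

v_4 = (-3907, -2111, 2111)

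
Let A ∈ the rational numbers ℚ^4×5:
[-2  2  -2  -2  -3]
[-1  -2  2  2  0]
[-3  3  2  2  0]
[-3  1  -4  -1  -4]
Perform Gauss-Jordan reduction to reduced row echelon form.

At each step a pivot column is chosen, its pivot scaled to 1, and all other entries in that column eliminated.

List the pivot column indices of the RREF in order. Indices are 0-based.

pivot columns: 0, 1, 2, 3

step 1: normalize row 0 (÷-2) = (1, -1, 1, 1, 3/2)
  row 1: subtract -1×row0 = (0, -3, 3, 3, 3/2)
  row 2: subtract -3×row0 = (0, 0, 5, 5, 9/2)
  row 3: subtract -3×row0 = (0, -2, -1, 2, 1/2)
step 2: normalize row 1 (÷-3) = (0, 1, -1, -1, -1/2)
  row 0: subtract -1×row1 = (1, 0, 0, 0, 1)
  row 3: subtract -2×row1 = (0, 0, -3, 0, -1/2)
step 3: normalize row 2 (÷5) = (0, 0, 1, 1, 9/10)
  row 1: subtract -1×row2 = (0, 1, 0, 0, 2/5)
  row 3: subtract -3×row2 = (0, 0, 0, 3, 11/5)
step 4: normalize row 3 (÷3) = (0, 0, 0, 1, 11/15)
  row 2: subtract 1×row3 = (0, 0, 1, 0, 1/6)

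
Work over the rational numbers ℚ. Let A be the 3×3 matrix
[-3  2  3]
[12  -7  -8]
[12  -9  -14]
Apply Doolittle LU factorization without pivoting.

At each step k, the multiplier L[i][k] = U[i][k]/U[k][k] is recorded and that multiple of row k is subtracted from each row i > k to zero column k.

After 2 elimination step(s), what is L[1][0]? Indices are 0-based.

k=0: U[0][0]=-3
  eliminate (1,0): mult=-4, new row 1: (0, 1, 4); set L[1][0]=-4
  eliminate (2,0): mult=-4, new row 2: (0, -1, -2); set L[2][0]=-4
k=1: U[1][1]=1
  eliminate (2,1): mult=-1, new row 2: (0, 0, 2); set L[2][1]=-1

L[1][0] = -4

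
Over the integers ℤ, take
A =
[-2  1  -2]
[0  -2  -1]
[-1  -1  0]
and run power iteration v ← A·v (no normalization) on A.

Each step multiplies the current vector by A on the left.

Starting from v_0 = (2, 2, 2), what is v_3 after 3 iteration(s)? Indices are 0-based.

v_3 = (-36, -44, -30)

v_0 = (2, 2, 2).
v_1 = A·v_0 = (-6, -6, -4).
v_2 = A·v_1 = (14, 16, 12).
v_3 = A·v_2 = (-36, -44, -30).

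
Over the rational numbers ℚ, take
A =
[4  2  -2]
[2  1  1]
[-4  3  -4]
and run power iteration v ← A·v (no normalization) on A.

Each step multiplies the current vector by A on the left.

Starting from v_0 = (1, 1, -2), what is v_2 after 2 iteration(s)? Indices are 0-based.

v_2 = (28, 28, -65)

v_0 = (1, 1, -2).
v_1 = A·v_0 = (10, 1, 7).
v_2 = A·v_1 = (28, 28, -65).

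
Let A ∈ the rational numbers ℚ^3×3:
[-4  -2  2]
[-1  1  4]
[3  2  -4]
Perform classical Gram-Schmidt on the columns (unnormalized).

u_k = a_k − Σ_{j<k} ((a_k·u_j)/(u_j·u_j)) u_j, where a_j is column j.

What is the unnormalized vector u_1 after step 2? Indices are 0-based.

Step 1: u_0 = a_0 = (-4, -1, 3).
Step 2: u_1 = a_1 − (1/2)·u_0 = (0, 3/2, 1/2).

u_1 = (0, 3/2, 1/2)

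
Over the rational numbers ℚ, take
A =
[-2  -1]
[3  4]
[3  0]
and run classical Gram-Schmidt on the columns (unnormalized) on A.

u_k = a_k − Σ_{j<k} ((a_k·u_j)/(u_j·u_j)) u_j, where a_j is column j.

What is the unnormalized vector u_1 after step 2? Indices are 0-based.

Step 1: u_0 = a_0 = (-2, 3, 3).
Step 2: u_1 = a_1 − (7/11)·u_0 = (3/11, 23/11, -21/11).

u_1 = (3/11, 23/11, -21/11)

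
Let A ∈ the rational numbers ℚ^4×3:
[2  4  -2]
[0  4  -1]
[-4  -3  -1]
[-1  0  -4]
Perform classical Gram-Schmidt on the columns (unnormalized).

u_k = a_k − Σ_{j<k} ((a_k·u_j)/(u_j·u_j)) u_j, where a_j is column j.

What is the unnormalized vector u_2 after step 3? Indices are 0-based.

Step 1: u_0 = a_0 = (2, 0, -4, -1).
Step 2: u_1 = a_1 − (20/21)·u_0 = (44/21, 4, 17/21, 20/21).
Step 3: u_2 = a_2 − (4/21)·u_0 − (-269/461)·u_1 = (-534/461, 615/461, 108/461, -1500/461).

u_2 = (-534/461, 615/461, 108/461, -1500/461)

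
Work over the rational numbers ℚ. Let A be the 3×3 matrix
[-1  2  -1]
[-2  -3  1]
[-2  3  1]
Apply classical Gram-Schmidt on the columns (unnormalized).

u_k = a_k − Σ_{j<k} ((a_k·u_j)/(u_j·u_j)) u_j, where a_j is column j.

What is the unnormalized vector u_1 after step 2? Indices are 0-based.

u_1 = (16/9, -31/9, 23/9)

Step 1: u_0 = a_0 = (-1, -2, -2).
Step 2: u_1 = a_1 − (-2/9)·u_0 = (16/9, -31/9, 23/9).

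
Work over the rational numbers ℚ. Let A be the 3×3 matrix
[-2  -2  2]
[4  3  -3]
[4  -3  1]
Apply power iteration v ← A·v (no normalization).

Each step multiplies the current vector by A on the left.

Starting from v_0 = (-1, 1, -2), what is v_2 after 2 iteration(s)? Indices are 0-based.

v_2 = (-20, 26, -40)

v_0 = (-1, 1, -2).
v_1 = A·v_0 = (-4, 5, -9).
v_2 = A·v_1 = (-20, 26, -40).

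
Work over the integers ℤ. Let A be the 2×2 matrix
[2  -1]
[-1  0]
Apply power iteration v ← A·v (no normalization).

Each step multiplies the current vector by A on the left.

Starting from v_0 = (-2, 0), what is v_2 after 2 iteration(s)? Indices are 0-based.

v_0 = (-2, 0).
v_1 = A·v_0 = (-4, 2).
v_2 = A·v_1 = (-10, 4).

v_2 = (-10, 4)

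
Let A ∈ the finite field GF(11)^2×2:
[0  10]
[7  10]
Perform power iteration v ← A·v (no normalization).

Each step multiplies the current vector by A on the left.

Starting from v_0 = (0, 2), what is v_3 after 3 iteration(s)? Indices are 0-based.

v_3 = (1, 4)

v_0 = (0, 2).
v_1 = A·v_0 = (9, 9).
v_2 = A·v_1 = (2, 10).
v_3 = A·v_2 = (1, 4).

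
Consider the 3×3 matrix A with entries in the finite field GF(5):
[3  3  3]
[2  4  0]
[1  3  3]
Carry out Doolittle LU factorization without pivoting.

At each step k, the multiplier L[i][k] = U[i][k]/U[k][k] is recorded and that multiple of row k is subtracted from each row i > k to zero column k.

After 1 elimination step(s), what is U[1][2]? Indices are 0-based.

U[1][2] = 3

k=0: U[0][0]=3
  eliminate (1,0): mult=4, new row 1: (0, 2, 3); set L[1][0]=4
  eliminate (2,0): mult=2, new row 2: (0, 2, 2); set L[2][0]=2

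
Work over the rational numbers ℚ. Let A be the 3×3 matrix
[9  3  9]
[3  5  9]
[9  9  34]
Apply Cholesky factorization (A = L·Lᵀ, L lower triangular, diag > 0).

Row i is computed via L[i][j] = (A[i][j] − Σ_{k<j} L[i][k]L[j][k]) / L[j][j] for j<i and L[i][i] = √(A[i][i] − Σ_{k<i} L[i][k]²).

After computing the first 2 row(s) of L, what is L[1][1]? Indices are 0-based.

L[1][1] = 2

Step 1: L[0][0] = √(9) = 3.
  L[1][0] = (3) / L[0][0] = 1.
Step 2: L[1][1] = √(4) = 2.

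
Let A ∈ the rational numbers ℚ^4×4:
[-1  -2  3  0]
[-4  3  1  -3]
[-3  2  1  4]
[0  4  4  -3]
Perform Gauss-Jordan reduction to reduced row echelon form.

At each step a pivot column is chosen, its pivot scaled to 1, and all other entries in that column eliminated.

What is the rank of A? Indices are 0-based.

rank = 4

step 1: normalize row 0 (÷-1) = (1, 2, -3, 0)
  row 1: subtract -4×row0 = (0, 11, -11, -3)
  row 2: subtract -3×row0 = (0, 8, -8, 4)
step 2: normalize row 1 (÷11) = (0, 1, -1, -3/11)
  row 0: subtract 2×row1 = (1, 0, -1, 6/11)
  row 2: subtract 8×row1 = (0, 0, 0, 68/11)
  row 3: subtract 4×row1 = (0, 0, 8, -21/11)
step 3: exchange rows 2,3
step 3: normalize row 2 (÷8) = (0, 0, 1, -21/88)
  row 0: subtract -1×row2 = (1, 0, 0, 27/88)
  row 1: subtract -1×row2 = (0, 1, 0, -45/88)
step 4: normalize row 3 (÷68/11) = (0, 0, 0, 1)
  row 0: subtract 27/88×row3 = (1, 0, 0, 0)
  row 1: subtract -45/88×row3 = (0, 1, 0, 0)
  row 2: subtract -21/88×row3 = (0, 0, 1, 0)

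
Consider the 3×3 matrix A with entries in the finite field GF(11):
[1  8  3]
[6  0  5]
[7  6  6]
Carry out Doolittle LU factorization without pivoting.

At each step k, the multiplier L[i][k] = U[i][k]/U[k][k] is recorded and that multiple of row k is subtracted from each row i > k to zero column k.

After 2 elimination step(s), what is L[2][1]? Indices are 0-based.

L[2][1] = 7

k=0: U[0][0]=1
  eliminate (1,0): mult=6, new row 1: (0, 7, 9); set L[1][0]=6
  eliminate (2,0): mult=7, new row 2: (0, 5, 7); set L[2][0]=7
k=1: U[1][1]=7
  eliminate (2,1): mult=7, new row 2: (0, 0, 10); set L[2][1]=7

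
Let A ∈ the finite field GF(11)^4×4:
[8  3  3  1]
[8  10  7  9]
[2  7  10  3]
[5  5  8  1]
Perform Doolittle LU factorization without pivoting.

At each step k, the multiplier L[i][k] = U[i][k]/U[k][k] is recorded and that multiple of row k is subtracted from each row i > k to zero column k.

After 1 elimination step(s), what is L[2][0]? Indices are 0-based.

L[2][0] = 3

[col 0] pivot 8
  R1 -= 1*R0 → (0, 7, 4, 8)  (L[1][0] := 1)
  R2 -= 3*R0 → (0, 9, 1, 0)  (L[2][0] := 3)
  R3 -= 2*R0 → (0, 10, 2, 10)  (L[3][0] := 2)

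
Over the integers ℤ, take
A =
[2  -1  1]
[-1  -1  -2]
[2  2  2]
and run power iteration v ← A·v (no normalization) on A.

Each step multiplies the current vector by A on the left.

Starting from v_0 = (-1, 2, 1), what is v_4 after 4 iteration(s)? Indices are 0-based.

v_4 = (-19, 11, -2)

v_0 = (-1, 2, 1).
v_1 = A·v_0 = (-3, -3, 4).
v_2 = A·v_1 = (1, -2, -4).
v_3 = A·v_2 = (0, 9, -10).
v_4 = A·v_3 = (-19, 11, -2).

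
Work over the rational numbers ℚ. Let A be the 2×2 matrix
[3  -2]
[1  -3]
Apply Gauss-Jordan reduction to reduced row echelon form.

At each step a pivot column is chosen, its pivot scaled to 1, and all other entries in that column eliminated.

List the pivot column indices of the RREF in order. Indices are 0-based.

pivot columns: 0, 1

[1] R0 /= 3  ⇒  (1, -2/3)
     R1 -= 1·R0  ⇒  (0, -7/3)
[2] R1 /= -7/3  ⇒  (0, 1)
     R0 -= -2/3·R1  ⇒  (1, 0)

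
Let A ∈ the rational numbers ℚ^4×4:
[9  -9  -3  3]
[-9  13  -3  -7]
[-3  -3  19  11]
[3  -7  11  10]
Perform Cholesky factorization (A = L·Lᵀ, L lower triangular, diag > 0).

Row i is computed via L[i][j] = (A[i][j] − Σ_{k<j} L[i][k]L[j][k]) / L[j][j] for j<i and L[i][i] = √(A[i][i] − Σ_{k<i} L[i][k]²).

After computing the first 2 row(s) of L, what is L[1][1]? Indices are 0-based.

Step 1: L[0][0] = √(9) = 3.
  L[1][0] = (-9) / L[0][0] = -3.
Step 2: L[1][1] = √(4) = 2.

L[1][1] = 2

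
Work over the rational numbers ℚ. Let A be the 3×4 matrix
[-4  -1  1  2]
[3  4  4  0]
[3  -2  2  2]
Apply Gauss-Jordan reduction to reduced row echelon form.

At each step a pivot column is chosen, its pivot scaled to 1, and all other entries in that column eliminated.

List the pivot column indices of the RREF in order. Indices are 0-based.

[1] R0 /= -4  ⇒  (1, 1/4, -1/4, -1/2)
     R1 -= 3·R0  ⇒  (0, 13/4, 19/4, 3/2)
     R2 -= 3·R0  ⇒  (0, -11/4, 11/4, 7/2)
[2] R1 /= 13/4  ⇒  (0, 1, 19/13, 6/13)
     R0 -= 1/4·R1  ⇒  (1, 0, -8/13, -8/13)
     R2 -= -11/4·R1  ⇒  (0, 0, 88/13, 62/13)
[3] R2 /= 88/13  ⇒  (0, 0, 1, 31/44)
     R0 -= -8/13·R2  ⇒  (1, 0, 0, -2/11)
     R1 -= 19/13·R2  ⇒  (0, 1, 0, -25/44)

pivot columns: 0, 1, 2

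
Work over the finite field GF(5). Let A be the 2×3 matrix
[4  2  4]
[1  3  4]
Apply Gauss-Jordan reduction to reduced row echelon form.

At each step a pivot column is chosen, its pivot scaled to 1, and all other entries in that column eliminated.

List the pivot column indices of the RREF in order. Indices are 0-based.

[1] R0 /= 4  ⇒  (1, 3, 1)
     R1 -= 1·R0  ⇒  (0, 0, 3)
column 1 empty below row 1
[2] R1 /= 3  ⇒  (0, 0, 1)
     R0 -= 1·R1  ⇒  (1, 3, 0)

pivot columns: 0, 2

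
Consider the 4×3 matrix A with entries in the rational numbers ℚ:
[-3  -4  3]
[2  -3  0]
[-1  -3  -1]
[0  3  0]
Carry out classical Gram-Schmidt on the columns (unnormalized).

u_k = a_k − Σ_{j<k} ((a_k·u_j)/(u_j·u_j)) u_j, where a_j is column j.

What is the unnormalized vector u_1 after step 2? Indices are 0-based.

Step 1: u_0 = a_0 = (-3, 2, -1, 0).
Step 2: u_1 = a_1 − (9/14)·u_0 = (-29/14, -30/7, -33/14, 3).

u_1 = (-29/14, -30/7, -33/14, 3)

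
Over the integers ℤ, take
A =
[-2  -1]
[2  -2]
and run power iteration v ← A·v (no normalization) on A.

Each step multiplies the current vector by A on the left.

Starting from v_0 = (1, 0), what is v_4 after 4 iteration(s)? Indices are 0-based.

v_4 = (-28, -32)

v_0 = (1, 0).
v_1 = A·v_0 = (-2, 2).
v_2 = A·v_1 = (2, -8).
v_3 = A·v_2 = (4, 20).
v_4 = A·v_3 = (-28, -32).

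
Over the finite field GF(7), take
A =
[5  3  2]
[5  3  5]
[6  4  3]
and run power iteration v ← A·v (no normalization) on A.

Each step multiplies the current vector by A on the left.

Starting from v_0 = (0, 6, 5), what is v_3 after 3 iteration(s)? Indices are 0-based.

v_3 = (2, 1, 3)

v_0 = (0, 6, 5).
v_1 = A·v_0 = (0, 1, 4).
v_2 = A·v_1 = (4, 2, 2).
v_3 = A·v_2 = (2, 1, 3).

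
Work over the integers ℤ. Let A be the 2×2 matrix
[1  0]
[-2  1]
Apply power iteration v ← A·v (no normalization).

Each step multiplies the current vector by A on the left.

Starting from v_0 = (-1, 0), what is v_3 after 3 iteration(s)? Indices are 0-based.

v_0 = (-1, 0).
v_1 = A·v_0 = (-1, 2).
v_2 = A·v_1 = (-1, 4).
v_3 = A·v_2 = (-1, 6).

v_3 = (-1, 6)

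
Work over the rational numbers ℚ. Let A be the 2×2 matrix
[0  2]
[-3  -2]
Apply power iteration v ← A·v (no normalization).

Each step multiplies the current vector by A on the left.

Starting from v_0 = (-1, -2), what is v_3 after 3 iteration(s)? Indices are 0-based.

v_3 = (-4, -38)

v_0 = (-1, -2).
v_1 = A·v_0 = (-4, 7).
v_2 = A·v_1 = (14, -2).
v_3 = A·v_2 = (-4, -38).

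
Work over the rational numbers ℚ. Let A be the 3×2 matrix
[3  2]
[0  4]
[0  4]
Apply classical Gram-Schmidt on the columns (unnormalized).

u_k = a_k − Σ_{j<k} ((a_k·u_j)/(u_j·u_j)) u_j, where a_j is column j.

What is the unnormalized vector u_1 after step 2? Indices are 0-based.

u_1 = (0, 4, 4)

Step 1: u_0 = a_0 = (3, 0, 0).
Step 2: u_1 = a_1 − (2/3)·u_0 = (0, 4, 4).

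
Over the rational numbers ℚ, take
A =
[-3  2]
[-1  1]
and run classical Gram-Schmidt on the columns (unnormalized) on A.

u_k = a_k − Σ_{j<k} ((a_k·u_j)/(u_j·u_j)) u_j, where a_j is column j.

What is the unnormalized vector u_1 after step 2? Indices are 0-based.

Step 1: u_0 = a_0 = (-3, -1).
Step 2: u_1 = a_1 − (-7/10)·u_0 = (-1/10, 3/10).

u_1 = (-1/10, 3/10)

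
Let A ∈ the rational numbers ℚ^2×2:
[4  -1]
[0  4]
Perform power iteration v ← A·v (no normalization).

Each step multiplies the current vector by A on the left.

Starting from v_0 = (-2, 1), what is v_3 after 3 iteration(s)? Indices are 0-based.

v_0 = (-2, 1).
v_1 = A·v_0 = (-9, 4).
v_2 = A·v_1 = (-40, 16).
v_3 = A·v_2 = (-176, 64).

v_3 = (-176, 64)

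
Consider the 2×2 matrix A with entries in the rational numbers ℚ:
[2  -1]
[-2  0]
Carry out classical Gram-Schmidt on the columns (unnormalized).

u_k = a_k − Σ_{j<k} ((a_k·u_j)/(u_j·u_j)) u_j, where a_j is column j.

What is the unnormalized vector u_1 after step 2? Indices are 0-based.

Step 1: u_0 = a_0 = (2, -2).
Step 2: u_1 = a_1 − (-1/4)·u_0 = (-1/2, -1/2).

u_1 = (-1/2, -1/2)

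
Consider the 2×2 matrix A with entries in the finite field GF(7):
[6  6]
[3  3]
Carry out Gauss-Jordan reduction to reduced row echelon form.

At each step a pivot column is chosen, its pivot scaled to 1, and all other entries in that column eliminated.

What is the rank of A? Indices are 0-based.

[1] R0 /= 6  ⇒  (1, 1)
     R1 -= 3·R0  ⇒  (0, 0)
column 1 empty below row 1

rank = 1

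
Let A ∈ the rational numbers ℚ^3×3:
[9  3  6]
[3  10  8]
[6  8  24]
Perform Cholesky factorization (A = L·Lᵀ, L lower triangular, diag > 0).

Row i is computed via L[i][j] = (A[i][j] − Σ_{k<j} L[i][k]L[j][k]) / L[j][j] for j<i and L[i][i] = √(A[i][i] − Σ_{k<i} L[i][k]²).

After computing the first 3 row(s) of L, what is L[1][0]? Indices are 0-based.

L[1][0] = 1

Step 1: L[0][0] = √(9) = 3.
  L[1][0] = (3) / L[0][0] = 1.
Step 2: L[1][1] = √(9) = 3.
  L[2][0] = (6) / L[0][0] = 2.
  L[2][1] = (6) / L[1][1] = 2.
Step 3: L[2][2] = √(16) = 4.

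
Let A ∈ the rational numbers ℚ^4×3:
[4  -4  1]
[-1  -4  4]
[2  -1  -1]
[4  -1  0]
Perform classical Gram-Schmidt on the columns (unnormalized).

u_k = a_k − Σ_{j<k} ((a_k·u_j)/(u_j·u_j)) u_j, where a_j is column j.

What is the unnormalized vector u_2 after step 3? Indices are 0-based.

Step 1: u_0 = a_0 = (4, -1, 2, 4).
Step 2: u_1 = a_1 − (-18/37)·u_0 = (-76/37, -166/37, -1/37, 35/37).
Step 3: u_2 = a_2 − (-2/37)·u_0 − (-739/934)·u_1 = (-191/467, 185/467, -853/934, 901/934).

u_2 = (-191/467, 185/467, -853/934, 901/934)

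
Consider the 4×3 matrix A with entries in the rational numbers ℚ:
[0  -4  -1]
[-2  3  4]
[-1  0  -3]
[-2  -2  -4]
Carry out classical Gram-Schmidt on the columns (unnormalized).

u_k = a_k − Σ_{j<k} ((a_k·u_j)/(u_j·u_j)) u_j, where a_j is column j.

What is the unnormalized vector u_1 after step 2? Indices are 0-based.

Step 1: u_0 = a_0 = (0, -2, -1, -2).
Step 2: u_1 = a_1 − (-2/9)·u_0 = (-4, 23/9, -2/9, -22/9).

u_1 = (-4, 23/9, -2/9, -22/9)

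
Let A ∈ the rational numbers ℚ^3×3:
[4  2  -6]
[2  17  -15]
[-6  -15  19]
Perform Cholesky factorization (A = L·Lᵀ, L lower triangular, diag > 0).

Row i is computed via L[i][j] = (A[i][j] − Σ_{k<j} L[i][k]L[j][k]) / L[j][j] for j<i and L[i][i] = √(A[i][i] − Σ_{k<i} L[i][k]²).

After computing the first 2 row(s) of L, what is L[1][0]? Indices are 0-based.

Step 1: L[0][0] = √(4) = 2.
  L[1][0] = (2) / L[0][0] = 1.
Step 2: L[1][1] = √(16) = 4.

L[1][0] = 1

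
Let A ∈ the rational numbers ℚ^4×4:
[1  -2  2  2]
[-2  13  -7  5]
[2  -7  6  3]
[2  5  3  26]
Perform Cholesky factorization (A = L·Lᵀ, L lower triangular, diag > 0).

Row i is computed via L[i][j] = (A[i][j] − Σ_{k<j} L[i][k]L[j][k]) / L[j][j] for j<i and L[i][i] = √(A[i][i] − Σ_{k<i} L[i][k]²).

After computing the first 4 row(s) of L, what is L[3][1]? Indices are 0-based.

Step 1: L[0][0] = √(1) = 1.
  L[1][0] = (-2) / L[0][0] = -2.
Step 2: L[1][1] = √(9) = 3.
  L[2][0] = (2) / L[0][0] = 2.
  L[2][1] = (-3) / L[1][1] = -1.
Step 3: L[2][2] = √(1) = 1.
  L[3][0] = (2) / L[0][0] = 2.
  L[3][1] = (9) / L[1][1] = 3.
  L[3][2] = (2) / L[2][2] = 2.
Step 4: L[3][3] = √(9) = 3.

L[3][1] = 3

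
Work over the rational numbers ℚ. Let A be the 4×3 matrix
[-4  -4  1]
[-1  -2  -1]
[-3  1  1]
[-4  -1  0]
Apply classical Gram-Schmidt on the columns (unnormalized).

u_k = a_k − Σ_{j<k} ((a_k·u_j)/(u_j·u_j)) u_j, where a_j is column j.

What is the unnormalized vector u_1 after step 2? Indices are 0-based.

Step 1: u_0 = a_0 = (-4, -1, -3, -4).
Step 2: u_1 = a_1 − (19/42)·u_0 = (-46/21, -65/42, 33/14, 17/21).

u_1 = (-46/21, -65/42, 33/14, 17/21)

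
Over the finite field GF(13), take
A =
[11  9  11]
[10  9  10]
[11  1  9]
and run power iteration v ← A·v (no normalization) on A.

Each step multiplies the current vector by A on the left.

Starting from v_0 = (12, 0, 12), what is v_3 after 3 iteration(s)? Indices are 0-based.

v_3 = (5, 10, 8)

v_0 = (12, 0, 12).
v_1 = A·v_0 = (4, 6, 6).
v_2 = A·v_1 = (8, 11, 0).
v_3 = A·v_2 = (5, 10, 8).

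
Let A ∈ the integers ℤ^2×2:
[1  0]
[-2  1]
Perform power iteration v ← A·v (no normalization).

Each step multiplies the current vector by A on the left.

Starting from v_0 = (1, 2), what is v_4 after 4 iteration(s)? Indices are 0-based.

v_4 = (1, -6)

v_0 = (1, 2).
v_1 = A·v_0 = (1, 0).
v_2 = A·v_1 = (1, -2).
v_3 = A·v_2 = (1, -4).
v_4 = A·v_3 = (1, -6).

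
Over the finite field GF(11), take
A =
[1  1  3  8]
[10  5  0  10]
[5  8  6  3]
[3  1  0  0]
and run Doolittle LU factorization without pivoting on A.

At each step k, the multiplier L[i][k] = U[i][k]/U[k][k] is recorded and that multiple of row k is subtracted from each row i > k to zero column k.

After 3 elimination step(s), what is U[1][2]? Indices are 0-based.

k=0: U[0][0]=1
  eliminate (1,0): mult=10, new row 1: (0, 6, 3, 7); set L[1][0]=10
  eliminate (2,0): mult=5, new row 2: (0, 3, 2, 7); set L[2][0]=5
  eliminate (3,0): mult=3, new row 3: (0, 9, 2, 9); set L[3][0]=3
k=1: U[1][1]=6
  eliminate (2,1): mult=6, new row 2: (0, 0, 6, 9); set L[2][1]=6
  eliminate (3,1): mult=7, new row 3: (0, 0, 3, 4); set L[3][1]=7
k=2: U[2][2]=6
  eliminate (3,2): mult=6, new row 3: (0, 0, 0, 5); set L[3][2]=6

U[1][2] = 3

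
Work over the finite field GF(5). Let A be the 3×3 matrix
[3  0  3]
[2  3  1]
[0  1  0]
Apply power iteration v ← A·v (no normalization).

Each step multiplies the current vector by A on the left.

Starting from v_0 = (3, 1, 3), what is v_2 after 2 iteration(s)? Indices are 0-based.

v_2 = (2, 3, 2)

v_0 = (3, 1, 3).
v_1 = A·v_0 = (3, 2, 1).
v_2 = A·v_1 = (2, 3, 2).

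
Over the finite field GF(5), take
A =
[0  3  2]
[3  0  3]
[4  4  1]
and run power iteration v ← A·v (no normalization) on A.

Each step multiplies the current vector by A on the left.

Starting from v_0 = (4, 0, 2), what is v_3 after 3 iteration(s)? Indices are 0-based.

v_3 = (0, 3, 0)

v_0 = (4, 0, 2).
v_1 = A·v_0 = (4, 3, 3).
v_2 = A·v_1 = (0, 1, 1).
v_3 = A·v_2 = (0, 3, 0).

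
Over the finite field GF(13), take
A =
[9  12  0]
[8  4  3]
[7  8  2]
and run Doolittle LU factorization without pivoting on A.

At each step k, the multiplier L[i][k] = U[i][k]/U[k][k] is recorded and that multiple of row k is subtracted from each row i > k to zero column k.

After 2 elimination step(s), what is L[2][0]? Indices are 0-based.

L[2][0] = 8

[col 0] pivot 9
  R1 -= 11*R0 → (0, 2, 3)  (L[1][0] := 11)
  R2 -= 8*R0 → (0, 3, 2)  (L[2][0] := 8)
[col 1] pivot 2
  R2 -= 8*R1 → (0, 0, 4)  (L[2][1] := 8)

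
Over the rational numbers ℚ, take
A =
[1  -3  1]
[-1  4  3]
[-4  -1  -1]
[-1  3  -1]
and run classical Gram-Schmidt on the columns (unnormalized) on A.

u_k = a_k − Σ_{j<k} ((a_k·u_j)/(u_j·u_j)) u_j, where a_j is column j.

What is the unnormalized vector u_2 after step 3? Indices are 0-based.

u_2 = (55/37, 1430/629, 110/629, -55/37)

Step 1: u_0 = a_0 = (1, -1, -4, -1).
Step 2: u_1 = a_1 − (-6/19)·u_0 = (-51/19, 70/19, -43/19, 51/19).
Step 3: u_2 = a_2 − (3/19)·u_0 − (151/629)·u_1 = (55/37, 1430/629, 110/629, -55/37).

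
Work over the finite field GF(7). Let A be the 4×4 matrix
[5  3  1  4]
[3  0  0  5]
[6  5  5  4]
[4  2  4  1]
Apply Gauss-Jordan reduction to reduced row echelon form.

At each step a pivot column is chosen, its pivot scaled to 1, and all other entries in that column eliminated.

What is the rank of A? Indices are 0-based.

step 1: normalize row 0 (÷5) = (1, 2, 3, 5)
  row 1: subtract 3×row0 = (0, 1, 5, 4)
  row 2: subtract 6×row0 = (0, 0, 1, 2)
  row 3: subtract 4×row0 = (0, 1, 6, 2)
step 2: normalize row 1 (÷1) = (0, 1, 5, 4)
  row 0: subtract 2×row1 = (1, 0, 0, 4)
  row 3: subtract 1×row1 = (0, 0, 1, 5)
step 3: normalize row 2 (÷1) = (0, 0, 1, 2)
  row 1: subtract 5×row2 = (0, 1, 0, 1)
  row 3: subtract 1×row2 = (0, 0, 0, 3)
step 4: normalize row 3 (÷3) = (0, 0, 0, 1)
  row 0: subtract 4×row3 = (1, 0, 0, 0)
  row 1: subtract 1×row3 = (0, 1, 0, 0)
  row 2: subtract 2×row3 = (0, 0, 1, 0)

rank = 4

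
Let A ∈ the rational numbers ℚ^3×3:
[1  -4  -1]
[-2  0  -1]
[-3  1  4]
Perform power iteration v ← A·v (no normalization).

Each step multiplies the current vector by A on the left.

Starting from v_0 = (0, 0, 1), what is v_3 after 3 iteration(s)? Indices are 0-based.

v_0 = (0, 0, 1).
v_1 = A·v_0 = (-1, -1, 4).
v_2 = A·v_1 = (-1, -2, 18).
v_3 = A·v_2 = (-11, -16, 73).

v_3 = (-11, -16, 73)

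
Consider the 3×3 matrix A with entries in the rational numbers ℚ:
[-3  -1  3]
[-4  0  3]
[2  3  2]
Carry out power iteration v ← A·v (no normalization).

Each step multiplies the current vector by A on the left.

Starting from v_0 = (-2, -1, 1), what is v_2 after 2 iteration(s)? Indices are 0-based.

v_2 = (-56, -55, 43)

v_0 = (-2, -1, 1).
v_1 = A·v_0 = (10, 11, -5).
v_2 = A·v_1 = (-56, -55, 43).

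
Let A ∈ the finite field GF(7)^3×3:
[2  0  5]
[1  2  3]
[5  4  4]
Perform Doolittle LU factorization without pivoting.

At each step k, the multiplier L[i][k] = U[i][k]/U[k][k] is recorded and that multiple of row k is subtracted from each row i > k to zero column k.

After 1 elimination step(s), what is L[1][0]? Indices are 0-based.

L[1][0] = 4

k=0: U[0][0]=2
  eliminate (1,0): mult=4, new row 1: (0, 2, 4); set L[1][0]=4
  eliminate (2,0): mult=6, new row 2: (0, 4, 2); set L[2][0]=6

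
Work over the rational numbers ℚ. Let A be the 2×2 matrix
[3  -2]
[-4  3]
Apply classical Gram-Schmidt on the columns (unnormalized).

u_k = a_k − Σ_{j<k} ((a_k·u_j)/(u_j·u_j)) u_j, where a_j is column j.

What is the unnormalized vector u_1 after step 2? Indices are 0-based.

Step 1: u_0 = a_0 = (3, -4).
Step 2: u_1 = a_1 − (-18/25)·u_0 = (4/25, 3/25).

u_1 = (4/25, 3/25)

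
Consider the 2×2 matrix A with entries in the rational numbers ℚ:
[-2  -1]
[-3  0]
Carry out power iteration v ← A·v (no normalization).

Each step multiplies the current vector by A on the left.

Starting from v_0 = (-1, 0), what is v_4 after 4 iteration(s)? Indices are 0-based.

v_4 = (-61, -60)

v_0 = (-1, 0).
v_1 = A·v_0 = (2, 3).
v_2 = A·v_1 = (-7, -6).
v_3 = A·v_2 = (20, 21).
v_4 = A·v_3 = (-61, -60).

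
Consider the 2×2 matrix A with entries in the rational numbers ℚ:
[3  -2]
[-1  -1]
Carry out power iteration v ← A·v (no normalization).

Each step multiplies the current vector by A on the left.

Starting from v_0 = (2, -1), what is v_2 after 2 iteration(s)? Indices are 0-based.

v_2 = (26, -7)

v_0 = (2, -1).
v_1 = A·v_0 = (8, -1).
v_2 = A·v_1 = (26, -7).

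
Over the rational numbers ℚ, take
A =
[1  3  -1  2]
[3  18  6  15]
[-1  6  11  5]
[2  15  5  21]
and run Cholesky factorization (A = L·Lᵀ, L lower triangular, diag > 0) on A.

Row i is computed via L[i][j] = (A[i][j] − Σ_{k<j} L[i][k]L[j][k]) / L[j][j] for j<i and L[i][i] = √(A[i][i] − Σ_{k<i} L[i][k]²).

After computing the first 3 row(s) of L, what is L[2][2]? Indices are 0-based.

Step 1: L[0][0] = √(1) = 1.
  L[1][0] = (3) / L[0][0] = 3.
Step 2: L[1][1] = √(9) = 3.
  L[2][0] = (-1) / L[0][0] = -1.
  L[2][1] = (9) / L[1][1] = 3.
Step 3: L[2][2] = √(1) = 1.

L[2][2] = 1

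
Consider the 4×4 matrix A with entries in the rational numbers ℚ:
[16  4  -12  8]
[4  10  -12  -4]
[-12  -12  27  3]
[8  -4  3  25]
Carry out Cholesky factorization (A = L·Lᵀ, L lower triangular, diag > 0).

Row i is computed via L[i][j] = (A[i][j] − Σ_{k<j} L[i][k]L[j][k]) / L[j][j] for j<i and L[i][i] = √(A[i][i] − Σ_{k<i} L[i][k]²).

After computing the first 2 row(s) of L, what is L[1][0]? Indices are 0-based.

L[1][0] = 1

Step 1: L[0][0] = √(16) = 4.
  L[1][0] = (4) / L[0][0] = 1.
Step 2: L[1][1] = √(9) = 3.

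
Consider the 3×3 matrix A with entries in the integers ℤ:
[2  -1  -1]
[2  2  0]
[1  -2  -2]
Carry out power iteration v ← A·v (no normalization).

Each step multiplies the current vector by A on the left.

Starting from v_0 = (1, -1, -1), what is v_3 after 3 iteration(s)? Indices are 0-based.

v_3 = (4, 22, -1)

v_0 = (1, -1, -1).
v_1 = A·v_0 = (4, 0, 5).
v_2 = A·v_1 = (3, 8, -6).
v_3 = A·v_2 = (4, 22, -1).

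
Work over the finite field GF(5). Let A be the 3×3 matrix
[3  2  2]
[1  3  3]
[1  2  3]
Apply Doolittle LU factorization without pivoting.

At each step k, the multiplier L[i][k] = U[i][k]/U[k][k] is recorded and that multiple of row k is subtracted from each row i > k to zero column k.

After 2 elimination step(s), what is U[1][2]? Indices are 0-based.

[col 0] pivot 3
  R1 -= 2*R0 → (0, 4, 4)  (L[1][0] := 2)
  R2 -= 2*R0 → (0, 3, 4)  (L[2][0] := 2)
[col 1] pivot 4
  R2 -= 2*R1 → (0, 0, 1)  (L[2][1] := 2)

U[1][2] = 4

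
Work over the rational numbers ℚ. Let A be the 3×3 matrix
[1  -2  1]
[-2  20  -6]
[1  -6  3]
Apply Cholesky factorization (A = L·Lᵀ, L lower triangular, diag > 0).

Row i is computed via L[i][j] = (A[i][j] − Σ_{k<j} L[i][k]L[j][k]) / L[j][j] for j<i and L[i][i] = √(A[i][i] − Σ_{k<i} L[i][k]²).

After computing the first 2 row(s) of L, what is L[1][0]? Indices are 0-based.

Step 1: L[0][0] = √(1) = 1.
  L[1][0] = (-2) / L[0][0] = -2.
Step 2: L[1][1] = √(16) = 4.

L[1][0] = -2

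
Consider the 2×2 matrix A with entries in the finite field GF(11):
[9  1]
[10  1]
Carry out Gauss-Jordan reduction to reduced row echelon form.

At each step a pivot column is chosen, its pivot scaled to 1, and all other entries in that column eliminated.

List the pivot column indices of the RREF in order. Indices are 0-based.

pivot(0,0)=9: scale R0 → (1, 5)
  clear (1,0): R1 −= (10)R0 → (0, 6)
pivot(1,1)=6: scale R1 → (0, 1)
  clear (0,1): R0 −= (5)R1 → (1, 0)

pivot columns: 0, 1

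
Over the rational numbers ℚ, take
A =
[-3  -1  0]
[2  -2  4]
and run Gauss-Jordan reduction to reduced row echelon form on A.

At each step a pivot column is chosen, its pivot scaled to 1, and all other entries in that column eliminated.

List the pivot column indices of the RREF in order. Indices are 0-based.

step 1: normalize row 0 (÷-3) = (1, 1/3, 0)
  row 1: subtract 2×row0 = (0, -8/3, 4)
step 2: normalize row 1 (÷-8/3) = (0, 1, -3/2)
  row 0: subtract 1/3×row1 = (1, 0, 1/2)

pivot columns: 0, 1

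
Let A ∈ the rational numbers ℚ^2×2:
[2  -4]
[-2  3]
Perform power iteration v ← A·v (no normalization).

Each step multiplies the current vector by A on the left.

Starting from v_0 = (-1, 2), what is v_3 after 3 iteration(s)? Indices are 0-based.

v_0 = (-1, 2).
v_1 = A·v_0 = (-10, 8).
v_2 = A·v_1 = (-52, 44).
v_3 = A·v_2 = (-280, 236).

v_3 = (-280, 236)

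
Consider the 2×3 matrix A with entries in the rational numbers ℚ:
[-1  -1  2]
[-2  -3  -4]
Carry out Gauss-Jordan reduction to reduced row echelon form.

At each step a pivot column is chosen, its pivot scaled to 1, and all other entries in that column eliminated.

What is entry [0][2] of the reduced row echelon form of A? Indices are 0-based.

M[0][2] = -10

[1] R0 /= -1  ⇒  (1, 1, -2)
     R1 -= -2·R0  ⇒  (0, -1, -8)
[2] R1 /= -1  ⇒  (0, 1, 8)
     R0 -= 1·R1  ⇒  (1, 0, -10)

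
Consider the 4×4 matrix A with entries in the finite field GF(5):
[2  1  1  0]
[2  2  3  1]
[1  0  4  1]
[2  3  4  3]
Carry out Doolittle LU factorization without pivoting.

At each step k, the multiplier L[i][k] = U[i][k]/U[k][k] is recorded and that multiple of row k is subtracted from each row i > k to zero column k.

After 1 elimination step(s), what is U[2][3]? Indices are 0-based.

U[2][3] = 1

k=0: U[0][0]=2
  eliminate (1,0): mult=1, new row 1: (0, 1, 2, 1); set L[1][0]=1
  eliminate (2,0): mult=3, new row 2: (0, 2, 1, 1); set L[2][0]=3
  eliminate (3,0): mult=1, new row 3: (0, 2, 3, 3); set L[3][0]=1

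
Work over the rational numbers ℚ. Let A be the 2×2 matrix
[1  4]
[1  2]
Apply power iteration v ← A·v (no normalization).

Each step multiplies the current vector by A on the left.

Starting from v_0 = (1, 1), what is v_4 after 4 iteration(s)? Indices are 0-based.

v_4 = (217, 139)

v_0 = (1, 1).
v_1 = A·v_0 = (5, 3).
v_2 = A·v_1 = (17, 11).
v_3 = A·v_2 = (61, 39).
v_4 = A·v_3 = (217, 139).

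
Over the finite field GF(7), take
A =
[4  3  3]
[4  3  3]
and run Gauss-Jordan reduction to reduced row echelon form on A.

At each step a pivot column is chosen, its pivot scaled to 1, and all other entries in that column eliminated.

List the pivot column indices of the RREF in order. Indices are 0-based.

step 1: normalize row 0 (÷4) = (1, 6, 6)
  row 1: subtract 4×row0 = (0, 0, 0)
skip col 1 (zero from row 1)
skip col 2 (zero from row 1)

pivot columns: 0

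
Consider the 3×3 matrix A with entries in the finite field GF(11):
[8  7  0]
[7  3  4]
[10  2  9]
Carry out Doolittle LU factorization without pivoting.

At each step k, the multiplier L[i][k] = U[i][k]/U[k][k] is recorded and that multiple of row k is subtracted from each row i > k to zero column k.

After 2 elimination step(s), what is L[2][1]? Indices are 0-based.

[col 0] pivot 8
  R1 -= 5*R0 → (0, 1, 4)  (L[1][0] := 5)
  R2 -= 4*R0 → (0, 7, 9)  (L[2][0] := 4)
[col 1] pivot 1
  R2 -= 7*R1 → (0, 0, 3)  (L[2][1] := 7)

L[2][1] = 7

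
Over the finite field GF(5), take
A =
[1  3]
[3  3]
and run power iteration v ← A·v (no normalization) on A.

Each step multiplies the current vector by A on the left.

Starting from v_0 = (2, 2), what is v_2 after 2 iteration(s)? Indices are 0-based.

v_0 = (2, 2).
v_1 = A·v_0 = (3, 2).
v_2 = A·v_1 = (4, 0).

v_2 = (4, 0)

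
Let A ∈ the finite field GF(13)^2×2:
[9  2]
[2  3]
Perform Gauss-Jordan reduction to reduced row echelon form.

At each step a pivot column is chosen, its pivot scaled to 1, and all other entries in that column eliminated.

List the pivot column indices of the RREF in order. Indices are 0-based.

step 1: normalize row 0 (÷9) = (1, 6)
  row 1: subtract 2×row0 = (0, 4)
step 2: normalize row 1 (÷4) = (0, 1)
  row 0: subtract 6×row1 = (1, 0)

pivot columns: 0, 1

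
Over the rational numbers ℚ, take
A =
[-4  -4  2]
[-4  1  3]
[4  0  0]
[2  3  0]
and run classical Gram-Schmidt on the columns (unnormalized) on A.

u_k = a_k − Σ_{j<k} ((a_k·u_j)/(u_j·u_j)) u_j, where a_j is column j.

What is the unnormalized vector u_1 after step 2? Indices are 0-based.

u_1 = (-34/13, 31/13, -18/13, 30/13)

Step 1: u_0 = a_0 = (-4, -4, 4, 2).
Step 2: u_1 = a_1 − (9/26)·u_0 = (-34/13, 31/13, -18/13, 30/13).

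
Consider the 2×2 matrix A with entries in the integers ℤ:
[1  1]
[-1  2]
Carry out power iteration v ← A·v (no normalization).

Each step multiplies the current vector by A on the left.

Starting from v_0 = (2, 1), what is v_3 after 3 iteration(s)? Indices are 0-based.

v_0 = (2, 1).
v_1 = A·v_0 = (3, 0).
v_2 = A·v_1 = (3, -3).
v_3 = A·v_2 = (0, -9).

v_3 = (0, -9)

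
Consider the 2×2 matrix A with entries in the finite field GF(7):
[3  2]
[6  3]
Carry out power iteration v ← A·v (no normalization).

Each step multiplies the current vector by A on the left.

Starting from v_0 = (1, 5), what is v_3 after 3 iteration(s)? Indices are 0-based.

v_3 = (0, 6)

v_0 = (1, 5).
v_1 = A·v_0 = (6, 0).
v_2 = A·v_1 = (4, 1).
v_3 = A·v_2 = (0, 6).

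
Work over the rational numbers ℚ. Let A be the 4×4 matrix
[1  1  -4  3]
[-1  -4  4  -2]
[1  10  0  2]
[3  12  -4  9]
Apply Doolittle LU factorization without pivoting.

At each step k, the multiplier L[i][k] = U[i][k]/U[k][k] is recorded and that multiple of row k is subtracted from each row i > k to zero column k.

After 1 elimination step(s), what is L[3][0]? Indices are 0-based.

[col 0] pivot 1
  R1 -= -1*R0 → (0, -3, 0, 1)  (L[1][0] := -1)
  R2 -= 1*R0 → (0, 9, 4, -1)  (L[2][0] := 1)
  R3 -= 3*R0 → (0, 9, 8, 0)  (L[3][0] := 3)

L[3][0] = 3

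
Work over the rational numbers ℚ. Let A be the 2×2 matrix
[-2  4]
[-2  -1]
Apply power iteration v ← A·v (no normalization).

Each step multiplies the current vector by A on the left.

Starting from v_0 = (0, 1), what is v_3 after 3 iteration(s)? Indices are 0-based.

v_3 = (-4, 31)

v_0 = (0, 1).
v_1 = A·v_0 = (4, -1).
v_2 = A·v_1 = (-12, -7).
v_3 = A·v_2 = (-4, 31).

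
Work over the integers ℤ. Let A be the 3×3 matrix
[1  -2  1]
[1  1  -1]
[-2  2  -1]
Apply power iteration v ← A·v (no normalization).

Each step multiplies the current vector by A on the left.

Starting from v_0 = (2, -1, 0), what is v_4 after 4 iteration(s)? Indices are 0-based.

v_0 = (2, -1, 0).
v_1 = A·v_0 = (4, 1, -6).
v_2 = A·v_1 = (-4, 11, 0).
v_3 = A·v_2 = (-26, 7, 30).
v_4 = A·v_3 = (-10, -49, 36).

v_4 = (-10, -49, 36)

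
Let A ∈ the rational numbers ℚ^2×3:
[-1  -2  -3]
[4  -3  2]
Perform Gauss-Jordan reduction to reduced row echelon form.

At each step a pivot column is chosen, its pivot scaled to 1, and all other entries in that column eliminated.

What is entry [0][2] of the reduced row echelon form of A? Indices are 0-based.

pivot(0,0)=-1: scale R0 → (1, 2, 3)
  clear (1,0): R1 −= (4)R0 → (0, -11, -10)
pivot(1,1)=-11: scale R1 → (0, 1, 10/11)
  clear (0,1): R0 −= (2)R1 → (1, 0, 13/11)

M[0][2] = 13/11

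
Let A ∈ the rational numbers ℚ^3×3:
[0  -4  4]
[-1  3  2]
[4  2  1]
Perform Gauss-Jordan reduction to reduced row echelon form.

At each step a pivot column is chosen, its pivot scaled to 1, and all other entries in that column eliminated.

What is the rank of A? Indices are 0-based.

pivot(0,0): swap R0↔R1
pivot(0,0)=-1: scale R0 → (1, -3, -2)
  clear (2,0): R2 −= (4)R0 → (0, 14, 9)
pivot(1,1)=-4: scale R1 → (0, 1, -1)
  clear (0,1): R0 −= (-3)R1 → (1, 0, -5)
  clear (2,1): R2 −= (14)R1 → (0, 0, 23)
pivot(2,2)=23: scale R2 → (0, 0, 1)
  clear (0,2): R0 −= (-5)R2 → (1, 0, 0)
  clear (1,2): R1 −= (-1)R2 → (0, 1, 0)

rank = 3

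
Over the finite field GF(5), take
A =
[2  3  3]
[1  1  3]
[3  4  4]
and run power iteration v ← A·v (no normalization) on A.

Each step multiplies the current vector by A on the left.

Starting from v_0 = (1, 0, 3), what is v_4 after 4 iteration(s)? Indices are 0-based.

v_4 = (4, 4, 4)

v_0 = (1, 0, 3).
v_1 = A·v_0 = (1, 0, 0).
v_2 = A·v_1 = (2, 1, 3).
v_3 = A·v_2 = (1, 2, 2).
v_4 = A·v_3 = (4, 4, 4).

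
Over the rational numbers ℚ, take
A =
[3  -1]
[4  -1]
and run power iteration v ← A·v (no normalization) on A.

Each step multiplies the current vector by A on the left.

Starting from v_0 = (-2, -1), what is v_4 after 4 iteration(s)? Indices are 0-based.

v_4 = (-14, -25)

v_0 = (-2, -1).
v_1 = A·v_0 = (-5, -7).
v_2 = A·v_1 = (-8, -13).
v_3 = A·v_2 = (-11, -19).
v_4 = A·v_3 = (-14, -25).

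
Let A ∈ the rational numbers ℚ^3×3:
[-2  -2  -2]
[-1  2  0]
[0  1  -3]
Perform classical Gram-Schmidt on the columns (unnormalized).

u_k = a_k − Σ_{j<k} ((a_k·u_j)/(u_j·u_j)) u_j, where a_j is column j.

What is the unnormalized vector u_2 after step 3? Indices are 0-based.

Step 1: u_0 = a_0 = (-2, -1, 0).
Step 2: u_1 = a_1 − (2/5)·u_0 = (-6/5, 12/5, 1).
Step 3: u_2 = a_2 − (4/5)·u_0 − (-3/41)·u_1 = (-20/41, 40/41, -120/41).

u_2 = (-20/41, 40/41, -120/41)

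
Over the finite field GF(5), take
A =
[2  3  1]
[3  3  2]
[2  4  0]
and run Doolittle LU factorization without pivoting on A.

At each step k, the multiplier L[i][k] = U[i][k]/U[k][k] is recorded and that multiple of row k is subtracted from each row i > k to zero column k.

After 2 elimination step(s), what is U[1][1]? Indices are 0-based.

U[1][1] = 1

[col 0] pivot 2
  R1 -= 4*R0 → (0, 1, 3)  (L[1][0] := 4)
  R2 -= 1*R0 → (0, 1, 4)  (L[2][0] := 1)
[col 1] pivot 1
  R2 -= 1*R1 → (0, 0, 1)  (L[2][1] := 1)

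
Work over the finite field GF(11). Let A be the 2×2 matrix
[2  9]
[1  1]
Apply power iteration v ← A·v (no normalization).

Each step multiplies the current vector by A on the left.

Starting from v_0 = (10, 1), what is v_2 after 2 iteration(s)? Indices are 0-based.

v_0 = (10, 1).
v_1 = A·v_0 = (7, 0).
v_2 = A·v_1 = (3, 7).

v_2 = (3, 7)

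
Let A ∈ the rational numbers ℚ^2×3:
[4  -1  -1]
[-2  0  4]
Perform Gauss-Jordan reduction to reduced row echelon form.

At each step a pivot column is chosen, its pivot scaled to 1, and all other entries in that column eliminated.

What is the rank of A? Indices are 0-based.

pivot(0,0)=4: scale R0 → (1, -1/4, -1/4)
  clear (1,0): R1 −= (-2)R0 → (0, -1/2, 7/2)
pivot(1,1)=-1/2: scale R1 → (0, 1, -7)
  clear (0,1): R0 −= (-1/4)R1 → (1, 0, -2)

rank = 2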